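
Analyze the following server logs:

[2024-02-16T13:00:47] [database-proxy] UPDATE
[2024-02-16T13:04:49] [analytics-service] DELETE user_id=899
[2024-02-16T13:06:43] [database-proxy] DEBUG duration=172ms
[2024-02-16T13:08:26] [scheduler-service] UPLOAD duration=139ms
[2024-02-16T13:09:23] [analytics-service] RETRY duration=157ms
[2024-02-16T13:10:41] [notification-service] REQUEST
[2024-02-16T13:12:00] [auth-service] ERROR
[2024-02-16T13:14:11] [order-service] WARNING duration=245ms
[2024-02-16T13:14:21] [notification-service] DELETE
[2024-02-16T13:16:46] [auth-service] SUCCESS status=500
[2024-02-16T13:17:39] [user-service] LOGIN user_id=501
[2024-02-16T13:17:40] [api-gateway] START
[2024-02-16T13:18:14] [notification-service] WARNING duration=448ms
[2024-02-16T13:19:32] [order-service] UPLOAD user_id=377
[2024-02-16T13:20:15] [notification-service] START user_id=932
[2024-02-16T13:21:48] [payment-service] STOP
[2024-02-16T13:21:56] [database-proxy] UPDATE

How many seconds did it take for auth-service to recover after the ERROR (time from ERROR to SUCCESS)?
286

To calculate recovery time:

1. Find ERROR event for auth-service: 2024-02-16T13:12:00
2. Find next SUCCESS event for auth-service: 2024-02-16T13:16:46
3. Recovery time: 2024-02-16T13:16:46 - 2024-02-16T13:12:00 = 286 seconds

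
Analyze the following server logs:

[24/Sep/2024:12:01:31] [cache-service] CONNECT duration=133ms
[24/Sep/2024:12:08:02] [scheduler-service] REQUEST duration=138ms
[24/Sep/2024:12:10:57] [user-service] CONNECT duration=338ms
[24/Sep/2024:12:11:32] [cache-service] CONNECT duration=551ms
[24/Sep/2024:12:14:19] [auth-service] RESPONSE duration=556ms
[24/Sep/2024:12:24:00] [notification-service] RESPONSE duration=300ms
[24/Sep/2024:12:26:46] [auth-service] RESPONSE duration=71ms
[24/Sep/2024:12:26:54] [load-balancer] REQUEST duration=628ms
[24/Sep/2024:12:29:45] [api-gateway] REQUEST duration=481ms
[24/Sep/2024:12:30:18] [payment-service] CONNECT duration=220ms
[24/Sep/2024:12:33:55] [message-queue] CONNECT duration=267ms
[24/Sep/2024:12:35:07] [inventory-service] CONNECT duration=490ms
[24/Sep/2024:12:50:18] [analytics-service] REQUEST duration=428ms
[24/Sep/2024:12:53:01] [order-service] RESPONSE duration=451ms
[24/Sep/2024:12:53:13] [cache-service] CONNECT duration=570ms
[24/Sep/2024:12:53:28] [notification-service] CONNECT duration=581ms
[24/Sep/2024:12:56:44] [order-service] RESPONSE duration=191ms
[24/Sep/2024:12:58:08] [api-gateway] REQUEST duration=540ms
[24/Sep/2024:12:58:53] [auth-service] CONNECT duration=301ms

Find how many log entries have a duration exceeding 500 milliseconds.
6

To count timeouts:

1. Threshold: 500ms
2. Extract duration from each log entry
3. Count entries where duration > 500
4. Timeout count: 6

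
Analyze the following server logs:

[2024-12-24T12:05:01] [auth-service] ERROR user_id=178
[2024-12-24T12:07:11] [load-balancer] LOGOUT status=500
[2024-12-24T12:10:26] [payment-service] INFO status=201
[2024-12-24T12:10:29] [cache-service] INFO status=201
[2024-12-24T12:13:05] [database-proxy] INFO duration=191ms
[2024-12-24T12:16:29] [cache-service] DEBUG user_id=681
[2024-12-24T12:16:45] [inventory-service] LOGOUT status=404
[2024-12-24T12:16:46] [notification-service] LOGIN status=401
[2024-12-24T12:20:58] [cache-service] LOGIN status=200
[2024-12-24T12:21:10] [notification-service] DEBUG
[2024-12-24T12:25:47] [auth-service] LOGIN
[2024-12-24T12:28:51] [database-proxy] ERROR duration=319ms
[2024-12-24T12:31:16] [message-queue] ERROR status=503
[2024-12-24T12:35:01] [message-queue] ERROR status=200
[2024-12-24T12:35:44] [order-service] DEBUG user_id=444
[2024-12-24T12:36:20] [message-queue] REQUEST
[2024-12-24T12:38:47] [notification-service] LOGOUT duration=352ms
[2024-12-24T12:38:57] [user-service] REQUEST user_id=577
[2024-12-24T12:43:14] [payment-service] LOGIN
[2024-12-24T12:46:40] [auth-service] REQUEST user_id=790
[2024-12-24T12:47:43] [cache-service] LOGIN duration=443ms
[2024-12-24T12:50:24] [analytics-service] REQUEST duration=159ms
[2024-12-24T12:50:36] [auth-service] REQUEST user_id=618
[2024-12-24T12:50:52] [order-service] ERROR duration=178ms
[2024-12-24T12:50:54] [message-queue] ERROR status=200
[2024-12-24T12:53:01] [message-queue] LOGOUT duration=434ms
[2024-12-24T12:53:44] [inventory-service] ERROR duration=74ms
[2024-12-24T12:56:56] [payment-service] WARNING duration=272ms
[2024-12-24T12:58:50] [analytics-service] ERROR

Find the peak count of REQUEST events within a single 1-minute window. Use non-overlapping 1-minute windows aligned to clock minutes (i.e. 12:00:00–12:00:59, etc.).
2

To find the burst window:

1. Divide the log period into non-overlapping 1-minute windows starting at 12:00
2. Count REQUEST events in each window
3. Find the window with maximum count
4. Maximum events in a window: 2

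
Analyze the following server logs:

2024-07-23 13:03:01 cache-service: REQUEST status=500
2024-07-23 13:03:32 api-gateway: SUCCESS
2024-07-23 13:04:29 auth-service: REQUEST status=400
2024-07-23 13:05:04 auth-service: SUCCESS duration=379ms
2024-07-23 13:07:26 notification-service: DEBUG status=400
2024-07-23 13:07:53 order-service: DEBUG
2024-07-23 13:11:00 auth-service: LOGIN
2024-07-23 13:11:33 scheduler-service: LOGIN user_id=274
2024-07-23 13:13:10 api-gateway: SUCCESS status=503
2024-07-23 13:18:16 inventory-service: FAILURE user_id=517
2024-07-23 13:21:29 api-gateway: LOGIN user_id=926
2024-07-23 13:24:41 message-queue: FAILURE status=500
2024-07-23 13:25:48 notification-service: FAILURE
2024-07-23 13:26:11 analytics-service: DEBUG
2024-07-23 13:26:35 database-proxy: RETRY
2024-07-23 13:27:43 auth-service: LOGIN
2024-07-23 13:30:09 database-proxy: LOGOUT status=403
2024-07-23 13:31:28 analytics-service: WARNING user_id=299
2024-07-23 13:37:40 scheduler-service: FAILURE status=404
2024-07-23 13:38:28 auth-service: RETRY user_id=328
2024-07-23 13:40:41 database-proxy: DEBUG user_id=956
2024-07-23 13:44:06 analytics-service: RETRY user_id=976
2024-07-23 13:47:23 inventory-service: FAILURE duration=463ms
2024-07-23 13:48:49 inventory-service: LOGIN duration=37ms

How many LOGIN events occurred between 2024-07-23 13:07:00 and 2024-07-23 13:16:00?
2

To count events in the time window:

1. Window boundaries: 2024-07-23 13:07:00 to 2024-07-23 13:16:00
2. Filter for LOGIN events within this window
3. Count matching events: 2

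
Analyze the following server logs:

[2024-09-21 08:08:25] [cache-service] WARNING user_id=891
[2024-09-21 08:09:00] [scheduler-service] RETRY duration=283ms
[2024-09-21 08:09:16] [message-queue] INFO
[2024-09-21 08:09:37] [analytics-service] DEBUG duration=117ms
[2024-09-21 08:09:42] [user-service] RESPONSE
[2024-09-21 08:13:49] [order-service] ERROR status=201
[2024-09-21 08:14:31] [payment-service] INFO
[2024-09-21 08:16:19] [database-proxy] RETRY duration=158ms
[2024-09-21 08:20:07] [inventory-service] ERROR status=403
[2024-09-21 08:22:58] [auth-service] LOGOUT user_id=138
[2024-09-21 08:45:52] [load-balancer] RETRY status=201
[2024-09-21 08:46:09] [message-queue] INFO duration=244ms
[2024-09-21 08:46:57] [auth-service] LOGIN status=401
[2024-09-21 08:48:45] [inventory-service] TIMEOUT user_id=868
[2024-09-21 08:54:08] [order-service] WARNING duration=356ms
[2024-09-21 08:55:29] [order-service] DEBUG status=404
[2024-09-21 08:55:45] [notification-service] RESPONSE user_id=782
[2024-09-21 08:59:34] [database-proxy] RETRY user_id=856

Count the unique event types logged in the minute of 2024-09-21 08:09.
4

To count unique event types:

1. Filter events in the minute starting at 2024-09-21 08:09
2. Extract event types from matching entries
3. Count unique types: 4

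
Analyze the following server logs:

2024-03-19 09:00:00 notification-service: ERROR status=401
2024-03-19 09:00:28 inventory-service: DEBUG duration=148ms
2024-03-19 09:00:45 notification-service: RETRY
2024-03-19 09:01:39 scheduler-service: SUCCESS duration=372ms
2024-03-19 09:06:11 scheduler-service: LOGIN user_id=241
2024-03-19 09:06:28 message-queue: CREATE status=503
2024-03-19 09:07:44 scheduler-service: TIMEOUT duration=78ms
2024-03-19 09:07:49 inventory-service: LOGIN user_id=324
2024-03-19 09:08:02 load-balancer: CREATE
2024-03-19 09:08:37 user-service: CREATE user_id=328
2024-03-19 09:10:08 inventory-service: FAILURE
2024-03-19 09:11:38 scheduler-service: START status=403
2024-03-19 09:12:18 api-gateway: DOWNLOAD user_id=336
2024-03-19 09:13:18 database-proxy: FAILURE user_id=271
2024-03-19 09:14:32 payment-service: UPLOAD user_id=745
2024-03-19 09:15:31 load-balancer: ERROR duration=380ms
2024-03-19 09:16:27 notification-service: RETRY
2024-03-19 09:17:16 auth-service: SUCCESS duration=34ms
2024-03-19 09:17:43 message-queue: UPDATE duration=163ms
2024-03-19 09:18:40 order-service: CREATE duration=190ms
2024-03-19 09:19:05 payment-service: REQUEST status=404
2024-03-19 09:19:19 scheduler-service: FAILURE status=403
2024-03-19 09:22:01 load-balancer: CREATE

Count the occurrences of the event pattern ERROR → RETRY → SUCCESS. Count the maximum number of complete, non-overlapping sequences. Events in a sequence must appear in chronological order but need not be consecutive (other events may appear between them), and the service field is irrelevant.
2

To count sequences:

1. Look for pattern: ERROR → RETRY → SUCCESS
2. Greedily scan the log in chronological order, matching each sequence element in turn (ignoring service)
3. Each time the full pattern completes, increment the count and restart matching from the next event
4. Complete non-overlapping sequences found: 2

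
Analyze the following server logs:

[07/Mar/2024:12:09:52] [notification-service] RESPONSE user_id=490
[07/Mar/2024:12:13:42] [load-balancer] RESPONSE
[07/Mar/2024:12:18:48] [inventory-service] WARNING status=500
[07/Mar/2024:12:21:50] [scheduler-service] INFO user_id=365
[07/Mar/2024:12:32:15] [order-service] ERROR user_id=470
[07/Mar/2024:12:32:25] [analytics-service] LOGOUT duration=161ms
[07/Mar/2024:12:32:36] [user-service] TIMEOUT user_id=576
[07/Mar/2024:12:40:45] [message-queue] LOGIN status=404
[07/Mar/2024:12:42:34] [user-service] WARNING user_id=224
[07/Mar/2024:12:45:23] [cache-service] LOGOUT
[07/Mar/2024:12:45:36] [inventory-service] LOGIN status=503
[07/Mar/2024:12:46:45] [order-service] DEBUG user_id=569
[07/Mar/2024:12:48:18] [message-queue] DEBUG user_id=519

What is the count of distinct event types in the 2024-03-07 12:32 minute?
3

To count unique event types:

1. Filter events in the minute starting at 2024-03-07 12:32
2. Extract event types from matching entries
3. Count unique types: 3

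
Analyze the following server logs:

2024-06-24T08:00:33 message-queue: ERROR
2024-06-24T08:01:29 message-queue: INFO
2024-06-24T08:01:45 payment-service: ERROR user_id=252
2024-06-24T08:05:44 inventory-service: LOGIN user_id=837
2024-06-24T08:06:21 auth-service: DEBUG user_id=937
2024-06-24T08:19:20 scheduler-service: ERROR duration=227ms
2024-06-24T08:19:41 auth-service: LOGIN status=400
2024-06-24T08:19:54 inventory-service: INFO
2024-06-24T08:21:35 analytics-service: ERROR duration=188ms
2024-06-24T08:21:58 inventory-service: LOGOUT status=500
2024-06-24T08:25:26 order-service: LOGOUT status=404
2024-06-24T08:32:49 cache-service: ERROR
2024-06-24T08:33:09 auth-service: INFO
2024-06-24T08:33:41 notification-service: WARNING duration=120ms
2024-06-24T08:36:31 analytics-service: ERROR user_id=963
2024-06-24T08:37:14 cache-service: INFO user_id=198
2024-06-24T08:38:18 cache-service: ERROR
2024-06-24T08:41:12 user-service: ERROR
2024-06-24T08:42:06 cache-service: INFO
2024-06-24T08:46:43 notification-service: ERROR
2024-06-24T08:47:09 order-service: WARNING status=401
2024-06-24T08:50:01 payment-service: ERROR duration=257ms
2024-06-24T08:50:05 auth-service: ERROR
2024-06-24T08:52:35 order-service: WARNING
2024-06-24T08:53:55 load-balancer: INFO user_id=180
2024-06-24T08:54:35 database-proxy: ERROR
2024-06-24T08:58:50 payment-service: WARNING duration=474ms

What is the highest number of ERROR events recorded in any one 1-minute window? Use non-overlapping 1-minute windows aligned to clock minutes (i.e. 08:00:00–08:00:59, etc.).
2

To find the burst window:

1. Divide the log period into non-overlapping 1-minute windows starting at 08:00
2. Count ERROR events in each window
3. Find the window with maximum count
4. Maximum events in a window: 2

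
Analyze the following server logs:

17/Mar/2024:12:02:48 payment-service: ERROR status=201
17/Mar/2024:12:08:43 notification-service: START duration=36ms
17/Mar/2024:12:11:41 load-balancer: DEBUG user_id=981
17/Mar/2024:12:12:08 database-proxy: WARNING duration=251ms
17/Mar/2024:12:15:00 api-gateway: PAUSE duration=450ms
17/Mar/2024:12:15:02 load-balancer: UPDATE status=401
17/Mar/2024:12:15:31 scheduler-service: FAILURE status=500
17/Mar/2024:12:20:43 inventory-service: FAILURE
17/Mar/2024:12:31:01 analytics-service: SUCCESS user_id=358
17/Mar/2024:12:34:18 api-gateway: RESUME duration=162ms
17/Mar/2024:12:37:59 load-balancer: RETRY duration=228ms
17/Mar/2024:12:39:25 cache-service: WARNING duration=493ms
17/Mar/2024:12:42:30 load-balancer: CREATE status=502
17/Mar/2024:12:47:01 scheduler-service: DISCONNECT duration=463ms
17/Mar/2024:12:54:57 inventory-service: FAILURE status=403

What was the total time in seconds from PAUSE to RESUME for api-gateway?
1158

To calculate state duration:

1. Find PAUSE event for api-gateway: 17/Mar/2024:12:15:00
2. Find RESUME event for api-gateway: 17/Mar/2024:12:34:18
3. Calculate duration: 17/Mar/2024:12:34:18 - 17/Mar/2024:12:15:00 = 1158 seconds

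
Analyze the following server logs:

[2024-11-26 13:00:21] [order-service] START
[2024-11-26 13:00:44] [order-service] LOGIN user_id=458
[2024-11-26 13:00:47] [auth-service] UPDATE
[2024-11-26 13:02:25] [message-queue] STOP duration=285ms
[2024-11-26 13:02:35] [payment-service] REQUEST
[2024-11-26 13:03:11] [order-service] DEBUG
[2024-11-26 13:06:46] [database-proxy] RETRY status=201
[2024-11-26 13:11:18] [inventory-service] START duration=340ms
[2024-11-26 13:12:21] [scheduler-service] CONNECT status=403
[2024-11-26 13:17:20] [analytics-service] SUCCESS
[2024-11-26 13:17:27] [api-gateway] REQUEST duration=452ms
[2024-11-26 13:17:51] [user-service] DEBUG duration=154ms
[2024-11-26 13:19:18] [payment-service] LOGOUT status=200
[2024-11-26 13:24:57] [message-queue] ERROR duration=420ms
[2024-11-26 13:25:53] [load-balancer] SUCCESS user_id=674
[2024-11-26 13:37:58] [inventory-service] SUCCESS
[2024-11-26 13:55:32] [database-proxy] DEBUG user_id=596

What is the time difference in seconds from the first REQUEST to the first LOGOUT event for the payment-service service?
1003

To find the time between events:

1. Locate the first REQUEST event for payment-service: 2024-11-26 13:02:35
2. Locate the first LOGOUT event for payment-service: 2024-11-26 13:19:18
3. Calculate the difference: 2024-11-26 13:19:18 - 2024-11-26 13:02:35 = 1003 seconds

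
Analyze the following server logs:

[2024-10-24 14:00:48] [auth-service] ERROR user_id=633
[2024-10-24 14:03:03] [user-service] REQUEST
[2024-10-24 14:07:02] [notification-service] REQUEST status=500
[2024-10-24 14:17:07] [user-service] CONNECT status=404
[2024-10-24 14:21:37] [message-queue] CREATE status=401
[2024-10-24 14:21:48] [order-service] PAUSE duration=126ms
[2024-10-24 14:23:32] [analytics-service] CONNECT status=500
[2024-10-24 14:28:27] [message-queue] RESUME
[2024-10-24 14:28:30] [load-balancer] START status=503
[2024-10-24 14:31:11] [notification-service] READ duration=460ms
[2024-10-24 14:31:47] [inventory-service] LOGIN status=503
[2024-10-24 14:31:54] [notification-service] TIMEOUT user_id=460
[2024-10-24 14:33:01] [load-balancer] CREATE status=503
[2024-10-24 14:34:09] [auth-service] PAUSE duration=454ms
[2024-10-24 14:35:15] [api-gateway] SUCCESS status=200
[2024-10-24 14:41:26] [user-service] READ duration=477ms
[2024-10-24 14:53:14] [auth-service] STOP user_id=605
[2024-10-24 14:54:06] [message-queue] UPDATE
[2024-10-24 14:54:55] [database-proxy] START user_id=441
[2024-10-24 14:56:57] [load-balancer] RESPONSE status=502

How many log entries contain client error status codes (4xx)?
2

To find matching entries:

1. Pattern to match: client error status codes (4xx)
2. Scan each log entry for the pattern
3. Count matches: 2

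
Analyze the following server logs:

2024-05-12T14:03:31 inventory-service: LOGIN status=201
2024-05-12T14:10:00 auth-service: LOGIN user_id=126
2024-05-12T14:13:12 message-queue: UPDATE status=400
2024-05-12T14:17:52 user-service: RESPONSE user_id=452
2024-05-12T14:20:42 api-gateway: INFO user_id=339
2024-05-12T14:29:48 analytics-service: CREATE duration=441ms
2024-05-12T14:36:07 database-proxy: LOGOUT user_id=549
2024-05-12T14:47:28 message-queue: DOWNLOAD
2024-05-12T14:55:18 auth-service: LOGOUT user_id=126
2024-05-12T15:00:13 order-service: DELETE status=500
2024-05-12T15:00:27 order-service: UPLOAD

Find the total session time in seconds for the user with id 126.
2718

To calculate session duration:

1. Find LOGIN event for user_id=126: 2024-05-12T14:10:00
2. Find LOGOUT event for user_id=126: 2024-05-12T14:55:18
3. Session duration: 2024-05-12T14:55:18 - 2024-05-12T14:10:00 = 2718 seconds (45 minutes)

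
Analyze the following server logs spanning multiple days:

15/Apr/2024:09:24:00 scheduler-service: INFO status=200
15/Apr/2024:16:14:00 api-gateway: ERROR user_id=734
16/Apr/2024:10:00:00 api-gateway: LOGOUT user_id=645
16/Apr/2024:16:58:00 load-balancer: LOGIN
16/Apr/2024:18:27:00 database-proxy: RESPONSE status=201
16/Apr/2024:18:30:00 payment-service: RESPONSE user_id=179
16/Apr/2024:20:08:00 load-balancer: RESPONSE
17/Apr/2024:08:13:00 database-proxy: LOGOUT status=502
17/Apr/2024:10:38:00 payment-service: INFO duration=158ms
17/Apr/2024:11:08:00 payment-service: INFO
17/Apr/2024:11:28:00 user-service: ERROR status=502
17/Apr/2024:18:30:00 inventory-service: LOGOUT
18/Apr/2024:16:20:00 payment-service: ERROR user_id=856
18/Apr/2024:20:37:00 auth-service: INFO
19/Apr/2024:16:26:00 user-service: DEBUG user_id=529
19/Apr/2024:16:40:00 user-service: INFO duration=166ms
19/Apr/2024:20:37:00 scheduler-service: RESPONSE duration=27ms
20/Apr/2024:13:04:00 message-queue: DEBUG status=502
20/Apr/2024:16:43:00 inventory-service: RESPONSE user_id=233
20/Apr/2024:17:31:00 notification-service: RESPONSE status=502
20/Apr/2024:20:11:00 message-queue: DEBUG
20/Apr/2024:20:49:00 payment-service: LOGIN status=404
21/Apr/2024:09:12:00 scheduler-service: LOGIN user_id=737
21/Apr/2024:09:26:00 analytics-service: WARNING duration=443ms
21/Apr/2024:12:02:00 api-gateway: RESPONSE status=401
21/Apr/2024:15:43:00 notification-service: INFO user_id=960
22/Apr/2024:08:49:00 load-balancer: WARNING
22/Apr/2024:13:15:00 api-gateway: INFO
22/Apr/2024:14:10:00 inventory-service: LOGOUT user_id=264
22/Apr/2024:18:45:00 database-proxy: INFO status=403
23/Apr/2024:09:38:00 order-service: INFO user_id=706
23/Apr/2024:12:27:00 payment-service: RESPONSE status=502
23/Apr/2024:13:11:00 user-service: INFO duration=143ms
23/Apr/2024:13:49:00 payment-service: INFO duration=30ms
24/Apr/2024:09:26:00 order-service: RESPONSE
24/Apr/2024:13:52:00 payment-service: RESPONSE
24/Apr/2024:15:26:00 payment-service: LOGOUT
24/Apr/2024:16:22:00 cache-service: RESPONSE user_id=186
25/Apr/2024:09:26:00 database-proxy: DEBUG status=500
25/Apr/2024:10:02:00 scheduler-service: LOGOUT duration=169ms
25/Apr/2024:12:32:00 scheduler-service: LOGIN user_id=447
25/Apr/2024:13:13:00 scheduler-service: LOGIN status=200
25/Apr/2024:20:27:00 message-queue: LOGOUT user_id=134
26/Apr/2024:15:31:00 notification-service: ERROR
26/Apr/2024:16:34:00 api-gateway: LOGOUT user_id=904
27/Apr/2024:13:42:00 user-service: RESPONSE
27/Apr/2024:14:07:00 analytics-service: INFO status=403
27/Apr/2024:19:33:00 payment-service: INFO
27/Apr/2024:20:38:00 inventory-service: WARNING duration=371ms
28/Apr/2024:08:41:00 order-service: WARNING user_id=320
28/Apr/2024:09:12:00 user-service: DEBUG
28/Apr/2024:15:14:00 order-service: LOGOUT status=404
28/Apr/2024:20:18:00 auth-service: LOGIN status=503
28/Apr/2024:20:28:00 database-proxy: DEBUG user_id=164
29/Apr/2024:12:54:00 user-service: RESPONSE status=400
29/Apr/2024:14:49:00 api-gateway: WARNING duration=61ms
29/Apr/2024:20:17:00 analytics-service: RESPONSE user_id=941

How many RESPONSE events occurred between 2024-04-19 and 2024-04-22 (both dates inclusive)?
4

To filter by date range:

1. Date range: 2024-04-19 through 2024-04-22, both dates inclusive
2. Filter for RESPONSE events whose date falls in this range
3. Count matching events: 4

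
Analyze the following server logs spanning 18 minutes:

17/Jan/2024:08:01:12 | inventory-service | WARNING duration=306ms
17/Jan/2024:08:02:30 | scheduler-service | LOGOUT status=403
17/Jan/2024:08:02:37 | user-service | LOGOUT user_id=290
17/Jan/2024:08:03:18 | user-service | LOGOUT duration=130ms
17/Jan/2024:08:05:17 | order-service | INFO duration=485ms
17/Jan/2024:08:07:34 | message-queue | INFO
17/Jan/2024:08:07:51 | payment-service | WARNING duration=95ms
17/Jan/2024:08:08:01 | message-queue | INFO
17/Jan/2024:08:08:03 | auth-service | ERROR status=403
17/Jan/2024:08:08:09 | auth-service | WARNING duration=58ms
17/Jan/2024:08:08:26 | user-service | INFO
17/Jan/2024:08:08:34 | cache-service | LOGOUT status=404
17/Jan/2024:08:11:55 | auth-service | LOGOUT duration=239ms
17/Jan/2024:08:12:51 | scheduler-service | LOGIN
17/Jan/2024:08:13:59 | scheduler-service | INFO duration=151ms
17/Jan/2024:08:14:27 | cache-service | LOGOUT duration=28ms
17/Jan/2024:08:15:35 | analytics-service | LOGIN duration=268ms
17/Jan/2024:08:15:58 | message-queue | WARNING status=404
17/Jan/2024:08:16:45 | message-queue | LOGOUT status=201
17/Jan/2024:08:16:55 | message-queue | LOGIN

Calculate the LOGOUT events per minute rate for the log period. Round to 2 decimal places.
0.39

To calculate the rate:

1. Count total LOGOUT events: 7
2. Total time period: 18 minutes
3. Rate = 7 / 18 = 0.39 events per minute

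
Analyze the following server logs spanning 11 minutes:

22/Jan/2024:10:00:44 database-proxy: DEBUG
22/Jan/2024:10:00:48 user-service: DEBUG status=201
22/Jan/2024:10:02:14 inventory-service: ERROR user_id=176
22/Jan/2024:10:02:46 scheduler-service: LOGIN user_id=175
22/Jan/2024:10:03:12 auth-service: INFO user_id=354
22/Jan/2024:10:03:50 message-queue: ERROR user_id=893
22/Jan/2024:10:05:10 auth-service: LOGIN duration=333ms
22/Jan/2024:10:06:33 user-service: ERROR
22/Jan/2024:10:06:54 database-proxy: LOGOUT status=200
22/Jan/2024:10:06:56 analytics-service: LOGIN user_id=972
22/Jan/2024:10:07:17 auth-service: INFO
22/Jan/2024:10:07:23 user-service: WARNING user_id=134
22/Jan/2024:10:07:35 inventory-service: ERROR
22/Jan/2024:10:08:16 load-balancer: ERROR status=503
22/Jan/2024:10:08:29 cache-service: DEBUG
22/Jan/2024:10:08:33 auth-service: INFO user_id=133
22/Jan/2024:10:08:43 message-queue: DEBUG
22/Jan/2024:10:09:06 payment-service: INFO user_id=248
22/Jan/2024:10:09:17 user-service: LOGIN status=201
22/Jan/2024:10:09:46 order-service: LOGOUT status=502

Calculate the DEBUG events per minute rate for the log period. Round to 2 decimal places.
0.36

To calculate the rate:

1. Count total DEBUG events: 4
2. Total time period: 11 minutes
3. Rate = 4 / 11 = 0.36 events per minute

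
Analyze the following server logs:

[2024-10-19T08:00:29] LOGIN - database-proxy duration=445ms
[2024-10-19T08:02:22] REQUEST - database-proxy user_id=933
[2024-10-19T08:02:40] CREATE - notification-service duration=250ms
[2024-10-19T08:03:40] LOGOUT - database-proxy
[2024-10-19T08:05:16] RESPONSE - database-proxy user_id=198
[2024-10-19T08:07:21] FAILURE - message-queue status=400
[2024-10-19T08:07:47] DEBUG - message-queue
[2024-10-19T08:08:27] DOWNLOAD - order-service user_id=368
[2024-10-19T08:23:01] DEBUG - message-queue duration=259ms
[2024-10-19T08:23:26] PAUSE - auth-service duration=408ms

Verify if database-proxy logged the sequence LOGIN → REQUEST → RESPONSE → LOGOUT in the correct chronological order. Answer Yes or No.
No

To verify sequence order:

1. Find all events in sequence LOGIN → REQUEST → RESPONSE → LOGOUT for database-proxy
2. Extract their timestamps
3. Check if timestamps are in ascending order
4. Result: No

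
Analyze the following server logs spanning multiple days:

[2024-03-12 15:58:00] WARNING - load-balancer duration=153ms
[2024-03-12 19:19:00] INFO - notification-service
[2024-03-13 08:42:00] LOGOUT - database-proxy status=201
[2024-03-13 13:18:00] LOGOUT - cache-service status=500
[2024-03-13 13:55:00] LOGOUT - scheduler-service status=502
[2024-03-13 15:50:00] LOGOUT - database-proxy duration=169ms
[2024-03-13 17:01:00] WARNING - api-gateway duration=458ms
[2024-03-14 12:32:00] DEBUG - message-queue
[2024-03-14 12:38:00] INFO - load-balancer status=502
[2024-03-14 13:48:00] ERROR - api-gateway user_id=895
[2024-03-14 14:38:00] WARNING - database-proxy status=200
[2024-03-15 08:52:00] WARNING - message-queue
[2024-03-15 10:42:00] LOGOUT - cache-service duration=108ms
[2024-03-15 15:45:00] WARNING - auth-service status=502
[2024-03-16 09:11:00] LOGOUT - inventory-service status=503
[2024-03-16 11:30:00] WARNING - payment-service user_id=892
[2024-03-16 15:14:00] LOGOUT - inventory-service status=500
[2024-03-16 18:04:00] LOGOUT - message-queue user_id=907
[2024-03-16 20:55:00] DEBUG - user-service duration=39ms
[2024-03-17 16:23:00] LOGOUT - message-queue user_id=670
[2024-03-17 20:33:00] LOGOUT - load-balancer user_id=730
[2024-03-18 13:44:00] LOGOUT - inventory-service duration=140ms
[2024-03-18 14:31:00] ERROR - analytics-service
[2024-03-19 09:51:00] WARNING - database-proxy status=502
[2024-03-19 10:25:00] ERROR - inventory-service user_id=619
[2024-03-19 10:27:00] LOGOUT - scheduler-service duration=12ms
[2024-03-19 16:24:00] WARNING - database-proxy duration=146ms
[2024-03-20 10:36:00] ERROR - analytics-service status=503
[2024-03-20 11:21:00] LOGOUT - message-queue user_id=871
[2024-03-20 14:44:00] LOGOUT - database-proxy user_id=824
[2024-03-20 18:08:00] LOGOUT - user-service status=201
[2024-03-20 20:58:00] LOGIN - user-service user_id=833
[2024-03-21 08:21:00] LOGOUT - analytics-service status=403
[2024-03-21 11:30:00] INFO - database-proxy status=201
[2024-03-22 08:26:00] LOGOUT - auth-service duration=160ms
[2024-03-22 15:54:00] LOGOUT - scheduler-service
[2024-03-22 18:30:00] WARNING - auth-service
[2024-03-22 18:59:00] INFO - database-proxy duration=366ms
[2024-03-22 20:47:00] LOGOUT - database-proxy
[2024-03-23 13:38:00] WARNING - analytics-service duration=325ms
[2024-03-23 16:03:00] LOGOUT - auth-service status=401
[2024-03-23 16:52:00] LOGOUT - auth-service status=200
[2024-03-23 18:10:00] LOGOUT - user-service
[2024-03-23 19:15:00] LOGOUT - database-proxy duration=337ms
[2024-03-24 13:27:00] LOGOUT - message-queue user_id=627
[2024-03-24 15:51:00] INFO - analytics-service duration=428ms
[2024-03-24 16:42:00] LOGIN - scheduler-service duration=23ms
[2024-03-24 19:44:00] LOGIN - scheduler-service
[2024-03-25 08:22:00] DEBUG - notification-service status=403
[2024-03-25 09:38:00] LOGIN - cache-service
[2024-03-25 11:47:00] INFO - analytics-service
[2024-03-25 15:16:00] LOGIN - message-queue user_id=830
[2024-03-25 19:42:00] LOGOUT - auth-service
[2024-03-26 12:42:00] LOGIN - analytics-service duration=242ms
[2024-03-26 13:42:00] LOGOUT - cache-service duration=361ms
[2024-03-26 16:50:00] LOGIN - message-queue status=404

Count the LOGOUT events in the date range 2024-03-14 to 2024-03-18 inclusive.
7

To filter by date range:

1. Date range: 2024-03-14 through 2024-03-18, both dates inclusive
2. Filter for LOGOUT events whose date falls in this range
3. Count matching events: 7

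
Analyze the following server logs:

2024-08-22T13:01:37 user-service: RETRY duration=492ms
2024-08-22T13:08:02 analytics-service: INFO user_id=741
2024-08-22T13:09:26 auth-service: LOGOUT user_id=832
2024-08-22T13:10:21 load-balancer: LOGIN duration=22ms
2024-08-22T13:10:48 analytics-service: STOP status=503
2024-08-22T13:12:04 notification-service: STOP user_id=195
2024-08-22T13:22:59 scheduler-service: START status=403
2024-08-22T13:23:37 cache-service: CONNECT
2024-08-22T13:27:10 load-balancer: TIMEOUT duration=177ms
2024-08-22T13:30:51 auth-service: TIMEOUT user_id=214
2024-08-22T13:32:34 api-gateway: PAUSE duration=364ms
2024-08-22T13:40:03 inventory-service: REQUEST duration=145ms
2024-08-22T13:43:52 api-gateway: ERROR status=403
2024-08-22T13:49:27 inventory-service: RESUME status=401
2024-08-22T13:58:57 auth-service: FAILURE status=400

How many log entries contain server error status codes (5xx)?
1

To find matching entries:

1. Pattern to match: server error status codes (5xx)
2. Scan each log entry for the pattern
3. Count matches: 1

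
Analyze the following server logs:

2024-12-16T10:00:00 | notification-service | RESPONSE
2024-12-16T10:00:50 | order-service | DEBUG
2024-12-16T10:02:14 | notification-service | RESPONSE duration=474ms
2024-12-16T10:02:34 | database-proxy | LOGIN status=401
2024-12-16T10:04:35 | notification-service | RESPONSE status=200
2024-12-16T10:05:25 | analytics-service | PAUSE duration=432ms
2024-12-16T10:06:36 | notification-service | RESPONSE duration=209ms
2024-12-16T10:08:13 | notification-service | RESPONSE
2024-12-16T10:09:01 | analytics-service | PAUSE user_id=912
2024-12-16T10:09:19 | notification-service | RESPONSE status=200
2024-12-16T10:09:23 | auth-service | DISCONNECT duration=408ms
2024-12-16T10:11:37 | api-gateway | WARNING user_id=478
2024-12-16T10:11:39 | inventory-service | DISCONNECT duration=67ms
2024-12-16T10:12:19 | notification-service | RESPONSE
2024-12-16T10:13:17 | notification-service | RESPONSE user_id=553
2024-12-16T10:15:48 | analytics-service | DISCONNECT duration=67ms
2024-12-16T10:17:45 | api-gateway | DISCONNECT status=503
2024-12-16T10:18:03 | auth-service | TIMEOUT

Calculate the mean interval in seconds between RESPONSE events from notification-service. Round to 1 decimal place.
113.9

To calculate average interval:

1. Find all RESPONSE events for notification-service in order
2. Calculate time gaps between consecutive events
3. Compute mean of gaps: 797 / 7 = 113.9 seconds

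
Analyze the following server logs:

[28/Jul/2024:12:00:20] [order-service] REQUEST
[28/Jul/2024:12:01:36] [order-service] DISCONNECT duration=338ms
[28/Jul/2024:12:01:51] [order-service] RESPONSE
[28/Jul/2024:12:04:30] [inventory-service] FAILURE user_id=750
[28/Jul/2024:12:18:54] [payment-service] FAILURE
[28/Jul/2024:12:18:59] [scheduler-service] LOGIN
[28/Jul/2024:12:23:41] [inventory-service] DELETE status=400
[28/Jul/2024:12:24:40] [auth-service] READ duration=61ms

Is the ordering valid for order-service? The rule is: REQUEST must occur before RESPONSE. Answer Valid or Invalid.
Valid

To validate ordering:

1. Required order: REQUEST → RESPONSE
2. Rule: REQUEST must occur before RESPONSE
3. Check actual order of events for order-service
4. Result: Valid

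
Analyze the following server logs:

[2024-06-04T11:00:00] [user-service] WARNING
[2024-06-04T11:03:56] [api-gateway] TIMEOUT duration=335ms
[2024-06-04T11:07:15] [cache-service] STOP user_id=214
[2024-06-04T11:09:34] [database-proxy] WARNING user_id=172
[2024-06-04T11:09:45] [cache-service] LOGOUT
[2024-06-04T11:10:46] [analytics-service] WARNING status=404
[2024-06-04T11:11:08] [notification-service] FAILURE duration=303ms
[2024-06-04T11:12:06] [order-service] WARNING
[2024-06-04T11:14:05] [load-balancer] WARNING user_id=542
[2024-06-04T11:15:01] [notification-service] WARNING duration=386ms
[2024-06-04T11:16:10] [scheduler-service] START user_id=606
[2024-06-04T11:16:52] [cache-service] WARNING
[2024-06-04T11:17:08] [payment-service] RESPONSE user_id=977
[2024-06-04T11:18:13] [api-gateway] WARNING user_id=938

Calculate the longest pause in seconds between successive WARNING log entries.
574

To find the longest gap:

1. Extract all WARNING events in chronological order
2. Calculate time differences between consecutive events
3. Find the maximum difference
4. Longest gap: 574 seconds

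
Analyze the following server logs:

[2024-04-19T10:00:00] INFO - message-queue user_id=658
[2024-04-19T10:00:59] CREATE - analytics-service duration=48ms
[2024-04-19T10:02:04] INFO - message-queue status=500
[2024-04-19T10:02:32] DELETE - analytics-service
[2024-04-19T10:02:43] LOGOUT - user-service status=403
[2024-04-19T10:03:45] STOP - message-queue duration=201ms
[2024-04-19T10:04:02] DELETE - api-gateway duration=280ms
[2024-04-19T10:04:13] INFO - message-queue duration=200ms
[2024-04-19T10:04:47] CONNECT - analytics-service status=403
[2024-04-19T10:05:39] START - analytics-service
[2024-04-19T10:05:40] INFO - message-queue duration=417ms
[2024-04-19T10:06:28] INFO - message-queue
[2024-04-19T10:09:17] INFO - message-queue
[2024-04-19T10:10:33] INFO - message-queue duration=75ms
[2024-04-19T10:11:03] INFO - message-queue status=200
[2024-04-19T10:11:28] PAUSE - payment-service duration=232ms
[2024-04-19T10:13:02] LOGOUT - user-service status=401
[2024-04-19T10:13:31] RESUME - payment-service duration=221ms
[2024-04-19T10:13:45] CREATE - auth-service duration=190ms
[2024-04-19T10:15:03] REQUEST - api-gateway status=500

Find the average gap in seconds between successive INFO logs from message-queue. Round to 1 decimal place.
94.7

To calculate average interval:

1. Find all INFO events for message-queue in order
2. Calculate time gaps between consecutive events
3. Compute mean of gaps: 663 / 7 = 94.7 seconds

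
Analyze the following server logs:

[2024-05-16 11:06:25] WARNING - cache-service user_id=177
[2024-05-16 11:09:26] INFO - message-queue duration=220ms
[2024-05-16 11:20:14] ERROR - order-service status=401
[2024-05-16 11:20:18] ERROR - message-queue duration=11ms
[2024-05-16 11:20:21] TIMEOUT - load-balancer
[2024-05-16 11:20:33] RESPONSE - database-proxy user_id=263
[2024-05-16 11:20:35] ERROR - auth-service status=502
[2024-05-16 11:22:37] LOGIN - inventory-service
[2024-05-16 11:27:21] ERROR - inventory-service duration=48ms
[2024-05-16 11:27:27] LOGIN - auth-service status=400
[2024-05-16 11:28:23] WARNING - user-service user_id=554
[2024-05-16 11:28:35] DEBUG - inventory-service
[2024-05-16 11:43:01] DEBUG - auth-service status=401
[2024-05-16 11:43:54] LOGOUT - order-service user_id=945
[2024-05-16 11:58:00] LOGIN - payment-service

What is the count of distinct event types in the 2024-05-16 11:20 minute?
3

To count unique event types:

1. Filter events in the minute starting at 2024-05-16 11:20
2. Extract event types from matching entries
3. Count unique types: 3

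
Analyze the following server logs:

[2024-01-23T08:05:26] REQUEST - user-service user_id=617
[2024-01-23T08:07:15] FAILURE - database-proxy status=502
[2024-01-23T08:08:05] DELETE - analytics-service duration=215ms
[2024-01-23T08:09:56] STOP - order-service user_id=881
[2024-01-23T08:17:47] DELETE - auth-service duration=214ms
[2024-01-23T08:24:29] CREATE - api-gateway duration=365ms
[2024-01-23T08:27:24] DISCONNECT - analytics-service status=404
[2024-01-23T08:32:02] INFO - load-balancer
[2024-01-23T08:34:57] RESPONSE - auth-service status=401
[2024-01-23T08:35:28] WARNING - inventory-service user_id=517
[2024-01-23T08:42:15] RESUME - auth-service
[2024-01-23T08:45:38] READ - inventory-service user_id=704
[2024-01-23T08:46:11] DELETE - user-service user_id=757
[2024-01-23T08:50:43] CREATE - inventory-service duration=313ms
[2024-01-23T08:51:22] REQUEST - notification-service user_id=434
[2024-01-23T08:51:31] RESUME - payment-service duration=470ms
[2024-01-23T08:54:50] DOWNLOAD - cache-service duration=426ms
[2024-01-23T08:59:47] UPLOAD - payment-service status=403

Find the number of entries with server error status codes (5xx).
1

To find matching entries:

1. Pattern to match: server error status codes (5xx)
2. Scan each log entry for the pattern
3. Count matches: 1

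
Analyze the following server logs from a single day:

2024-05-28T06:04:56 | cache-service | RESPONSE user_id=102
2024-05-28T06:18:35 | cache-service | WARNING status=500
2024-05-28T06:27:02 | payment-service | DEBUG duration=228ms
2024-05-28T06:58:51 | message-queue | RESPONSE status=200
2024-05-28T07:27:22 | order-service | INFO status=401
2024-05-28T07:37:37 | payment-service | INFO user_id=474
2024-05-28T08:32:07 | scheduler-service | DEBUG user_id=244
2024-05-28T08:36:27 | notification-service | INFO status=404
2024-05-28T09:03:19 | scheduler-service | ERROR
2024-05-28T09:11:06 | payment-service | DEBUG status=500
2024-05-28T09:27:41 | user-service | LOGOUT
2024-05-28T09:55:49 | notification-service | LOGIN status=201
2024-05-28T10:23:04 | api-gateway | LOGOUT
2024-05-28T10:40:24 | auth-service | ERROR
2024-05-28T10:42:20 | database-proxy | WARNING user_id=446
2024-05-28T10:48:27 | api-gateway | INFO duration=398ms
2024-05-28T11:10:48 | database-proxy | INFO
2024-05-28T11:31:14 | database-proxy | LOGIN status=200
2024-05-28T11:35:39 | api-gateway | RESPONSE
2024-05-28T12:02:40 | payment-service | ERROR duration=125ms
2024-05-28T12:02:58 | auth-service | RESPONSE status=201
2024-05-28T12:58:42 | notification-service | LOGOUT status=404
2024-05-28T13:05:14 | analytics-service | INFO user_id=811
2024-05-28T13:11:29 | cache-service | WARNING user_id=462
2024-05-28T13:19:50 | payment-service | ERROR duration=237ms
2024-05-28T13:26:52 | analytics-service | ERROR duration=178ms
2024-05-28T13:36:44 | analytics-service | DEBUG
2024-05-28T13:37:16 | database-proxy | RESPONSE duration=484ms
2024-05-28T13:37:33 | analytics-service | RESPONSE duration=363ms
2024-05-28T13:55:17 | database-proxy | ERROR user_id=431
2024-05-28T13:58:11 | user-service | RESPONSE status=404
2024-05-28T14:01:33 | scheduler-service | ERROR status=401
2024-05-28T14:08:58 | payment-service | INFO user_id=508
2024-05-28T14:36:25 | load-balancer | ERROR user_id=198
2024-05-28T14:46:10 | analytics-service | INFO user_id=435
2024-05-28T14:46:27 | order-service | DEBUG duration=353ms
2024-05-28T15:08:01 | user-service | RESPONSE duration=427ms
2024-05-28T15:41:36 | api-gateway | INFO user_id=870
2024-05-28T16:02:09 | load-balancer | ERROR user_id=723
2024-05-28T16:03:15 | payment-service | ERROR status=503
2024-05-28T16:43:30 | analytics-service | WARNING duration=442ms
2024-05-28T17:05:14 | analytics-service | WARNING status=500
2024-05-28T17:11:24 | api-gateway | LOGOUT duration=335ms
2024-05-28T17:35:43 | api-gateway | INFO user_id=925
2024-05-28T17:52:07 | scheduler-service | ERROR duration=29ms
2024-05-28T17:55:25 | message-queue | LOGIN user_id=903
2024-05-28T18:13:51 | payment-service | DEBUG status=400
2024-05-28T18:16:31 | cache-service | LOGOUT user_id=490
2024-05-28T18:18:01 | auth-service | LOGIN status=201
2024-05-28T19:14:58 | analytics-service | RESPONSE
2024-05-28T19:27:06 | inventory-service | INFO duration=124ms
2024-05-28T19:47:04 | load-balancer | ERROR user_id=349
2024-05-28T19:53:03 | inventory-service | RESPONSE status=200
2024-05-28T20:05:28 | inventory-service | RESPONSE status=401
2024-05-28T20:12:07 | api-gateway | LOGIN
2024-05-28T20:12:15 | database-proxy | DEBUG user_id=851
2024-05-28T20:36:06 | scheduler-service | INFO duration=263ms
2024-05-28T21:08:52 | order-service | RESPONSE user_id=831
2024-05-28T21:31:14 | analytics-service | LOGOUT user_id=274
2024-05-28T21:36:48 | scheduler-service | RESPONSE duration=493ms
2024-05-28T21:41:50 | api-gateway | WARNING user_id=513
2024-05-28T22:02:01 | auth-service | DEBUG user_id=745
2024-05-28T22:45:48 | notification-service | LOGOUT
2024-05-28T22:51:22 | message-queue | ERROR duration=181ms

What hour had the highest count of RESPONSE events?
13

To find the peak hour:

1. Group all RESPONSE events by hour
2. Count events in each hour
3. Find hour with maximum count
4. Peak hour: 13 (with 3 events)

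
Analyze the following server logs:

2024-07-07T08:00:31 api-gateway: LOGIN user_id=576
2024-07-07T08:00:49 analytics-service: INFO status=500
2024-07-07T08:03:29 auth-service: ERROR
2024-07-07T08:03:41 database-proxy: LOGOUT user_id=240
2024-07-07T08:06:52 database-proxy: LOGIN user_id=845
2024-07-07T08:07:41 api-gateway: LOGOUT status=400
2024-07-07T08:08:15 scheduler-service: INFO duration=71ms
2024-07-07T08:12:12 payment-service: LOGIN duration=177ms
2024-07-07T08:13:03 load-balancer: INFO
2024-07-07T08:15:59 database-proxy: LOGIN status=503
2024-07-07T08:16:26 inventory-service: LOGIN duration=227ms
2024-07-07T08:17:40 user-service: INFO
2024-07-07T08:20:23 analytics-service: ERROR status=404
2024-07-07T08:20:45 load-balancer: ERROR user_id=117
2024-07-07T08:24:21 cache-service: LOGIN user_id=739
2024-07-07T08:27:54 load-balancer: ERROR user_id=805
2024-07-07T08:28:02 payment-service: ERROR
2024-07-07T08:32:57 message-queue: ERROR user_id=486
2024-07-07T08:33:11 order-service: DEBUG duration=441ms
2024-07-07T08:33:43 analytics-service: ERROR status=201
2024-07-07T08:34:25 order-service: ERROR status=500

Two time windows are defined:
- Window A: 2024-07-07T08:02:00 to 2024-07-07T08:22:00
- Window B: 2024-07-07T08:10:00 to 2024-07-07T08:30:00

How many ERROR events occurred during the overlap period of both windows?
2

To find overlap events:

1. Window A: 2024-07-07T08:02:00 to 2024-07-07T08:22:00
2. Window B: 2024-07-07T08:10:00 to 2024-07-07T08:30:00
3. Overlap period: 2024-07-07T08:10:00 to 2024-07-07T08:22:00
4. Count ERROR events in overlap: 2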